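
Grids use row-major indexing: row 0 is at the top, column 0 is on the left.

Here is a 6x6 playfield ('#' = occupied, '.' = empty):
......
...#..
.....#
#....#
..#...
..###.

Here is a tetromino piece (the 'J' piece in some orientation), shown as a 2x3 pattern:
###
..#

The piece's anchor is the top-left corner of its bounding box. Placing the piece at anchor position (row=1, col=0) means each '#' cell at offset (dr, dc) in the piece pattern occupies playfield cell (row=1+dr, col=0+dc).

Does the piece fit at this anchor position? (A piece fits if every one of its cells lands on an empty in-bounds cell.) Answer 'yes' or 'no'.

Answer: yes

Derivation:
Check each piece cell at anchor (1, 0):
  offset (0,0) -> (1,0): empty -> OK
  offset (0,1) -> (1,1): empty -> OK
  offset (0,2) -> (1,2): empty -> OK
  offset (1,2) -> (2,2): empty -> OK
All cells valid: yes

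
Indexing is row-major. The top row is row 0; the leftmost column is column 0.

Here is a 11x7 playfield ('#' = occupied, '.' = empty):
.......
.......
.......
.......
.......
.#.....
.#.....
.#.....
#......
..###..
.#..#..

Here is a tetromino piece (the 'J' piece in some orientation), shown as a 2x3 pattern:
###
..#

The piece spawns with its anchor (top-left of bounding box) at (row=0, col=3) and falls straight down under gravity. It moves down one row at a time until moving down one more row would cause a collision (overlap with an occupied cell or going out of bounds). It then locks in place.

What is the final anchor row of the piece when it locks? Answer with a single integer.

Spawn at (row=0, col=3). Try each row:
  row 0: fits
  row 1: fits
  row 2: fits
  row 3: fits
  row 4: fits
  row 5: fits
  row 6: fits
  row 7: fits
  row 8: fits
  row 9: blocked -> lock at row 8

Answer: 8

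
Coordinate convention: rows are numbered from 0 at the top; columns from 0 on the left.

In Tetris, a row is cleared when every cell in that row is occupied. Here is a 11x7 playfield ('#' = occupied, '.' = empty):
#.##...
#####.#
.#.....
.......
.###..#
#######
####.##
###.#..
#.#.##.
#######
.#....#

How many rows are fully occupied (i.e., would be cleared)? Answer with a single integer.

Answer: 2

Derivation:
Check each row:
  row 0: 4 empty cells -> not full
  row 1: 1 empty cell -> not full
  row 2: 6 empty cells -> not full
  row 3: 7 empty cells -> not full
  row 4: 3 empty cells -> not full
  row 5: 0 empty cells -> FULL (clear)
  row 6: 1 empty cell -> not full
  row 7: 3 empty cells -> not full
  row 8: 3 empty cells -> not full
  row 9: 0 empty cells -> FULL (clear)
  row 10: 5 empty cells -> not full
Total rows cleared: 2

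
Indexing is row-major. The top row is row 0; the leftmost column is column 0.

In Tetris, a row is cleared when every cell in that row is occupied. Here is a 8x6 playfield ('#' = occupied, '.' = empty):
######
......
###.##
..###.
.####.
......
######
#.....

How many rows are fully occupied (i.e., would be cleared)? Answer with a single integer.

Check each row:
  row 0: 0 empty cells -> FULL (clear)
  row 1: 6 empty cells -> not full
  row 2: 1 empty cell -> not full
  row 3: 3 empty cells -> not full
  row 4: 2 empty cells -> not full
  row 5: 6 empty cells -> not full
  row 6: 0 empty cells -> FULL (clear)
  row 7: 5 empty cells -> not full
Total rows cleared: 2

Answer: 2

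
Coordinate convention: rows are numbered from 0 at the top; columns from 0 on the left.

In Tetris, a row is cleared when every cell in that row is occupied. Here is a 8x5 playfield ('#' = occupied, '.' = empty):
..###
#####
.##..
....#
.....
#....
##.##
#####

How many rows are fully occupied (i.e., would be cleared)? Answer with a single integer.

Answer: 2

Derivation:
Check each row:
  row 0: 2 empty cells -> not full
  row 1: 0 empty cells -> FULL (clear)
  row 2: 3 empty cells -> not full
  row 3: 4 empty cells -> not full
  row 4: 5 empty cells -> not full
  row 5: 4 empty cells -> not full
  row 6: 1 empty cell -> not full
  row 7: 0 empty cells -> FULL (clear)
Total rows cleared: 2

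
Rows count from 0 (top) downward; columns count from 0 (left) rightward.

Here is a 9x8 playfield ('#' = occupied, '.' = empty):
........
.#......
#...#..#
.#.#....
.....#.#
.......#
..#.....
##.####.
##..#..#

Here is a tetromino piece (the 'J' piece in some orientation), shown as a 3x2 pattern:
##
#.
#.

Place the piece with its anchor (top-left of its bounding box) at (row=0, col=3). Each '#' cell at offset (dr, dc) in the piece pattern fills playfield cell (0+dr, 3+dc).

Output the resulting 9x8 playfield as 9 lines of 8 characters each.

Fill (0+0,3+0) = (0,3)
Fill (0+0,3+1) = (0,4)
Fill (0+1,3+0) = (1,3)
Fill (0+2,3+0) = (2,3)

Answer: ...##...
.#.#....
#..##..#
.#.#....
.....#.#
.......#
..#.....
##.####.
##..#..#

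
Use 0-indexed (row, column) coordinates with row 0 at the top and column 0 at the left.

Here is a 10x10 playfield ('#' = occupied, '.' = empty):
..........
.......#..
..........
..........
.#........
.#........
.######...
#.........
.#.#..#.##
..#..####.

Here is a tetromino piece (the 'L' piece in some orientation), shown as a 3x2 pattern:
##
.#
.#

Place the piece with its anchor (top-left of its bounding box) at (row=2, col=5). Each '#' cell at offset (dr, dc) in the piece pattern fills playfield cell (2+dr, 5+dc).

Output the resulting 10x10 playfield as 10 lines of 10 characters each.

Fill (2+0,5+0) = (2,5)
Fill (2+0,5+1) = (2,6)
Fill (2+1,5+1) = (3,6)
Fill (2+2,5+1) = (4,6)

Answer: ..........
.......#..
.....##...
......#...
.#....#...
.#........
.######...
#.........
.#.#..#.##
..#..####.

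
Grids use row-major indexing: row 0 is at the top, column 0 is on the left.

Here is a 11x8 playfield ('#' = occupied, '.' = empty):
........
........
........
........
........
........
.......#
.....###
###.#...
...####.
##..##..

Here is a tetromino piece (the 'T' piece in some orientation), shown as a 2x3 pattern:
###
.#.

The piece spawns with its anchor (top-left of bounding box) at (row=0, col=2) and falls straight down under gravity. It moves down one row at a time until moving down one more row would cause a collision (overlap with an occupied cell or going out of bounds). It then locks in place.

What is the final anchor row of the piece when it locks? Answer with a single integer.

Spawn at (row=0, col=2). Try each row:
  row 0: fits
  row 1: fits
  row 2: fits
  row 3: fits
  row 4: fits
  row 5: fits
  row 6: fits
  row 7: fits
  row 8: blocked -> lock at row 7

Answer: 7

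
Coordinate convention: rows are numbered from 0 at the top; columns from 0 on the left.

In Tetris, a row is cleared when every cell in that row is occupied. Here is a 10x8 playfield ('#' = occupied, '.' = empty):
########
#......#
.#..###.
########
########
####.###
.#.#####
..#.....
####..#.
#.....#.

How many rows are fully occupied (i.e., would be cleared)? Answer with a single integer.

Answer: 3

Derivation:
Check each row:
  row 0: 0 empty cells -> FULL (clear)
  row 1: 6 empty cells -> not full
  row 2: 4 empty cells -> not full
  row 3: 0 empty cells -> FULL (clear)
  row 4: 0 empty cells -> FULL (clear)
  row 5: 1 empty cell -> not full
  row 6: 2 empty cells -> not full
  row 7: 7 empty cells -> not full
  row 8: 3 empty cells -> not full
  row 9: 6 empty cells -> not full
Total rows cleared: 3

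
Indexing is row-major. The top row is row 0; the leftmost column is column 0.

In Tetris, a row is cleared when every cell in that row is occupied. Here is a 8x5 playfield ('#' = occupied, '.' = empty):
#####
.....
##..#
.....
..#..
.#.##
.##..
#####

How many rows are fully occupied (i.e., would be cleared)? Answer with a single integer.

Answer: 2

Derivation:
Check each row:
  row 0: 0 empty cells -> FULL (clear)
  row 1: 5 empty cells -> not full
  row 2: 2 empty cells -> not full
  row 3: 5 empty cells -> not full
  row 4: 4 empty cells -> not full
  row 5: 2 empty cells -> not full
  row 6: 3 empty cells -> not full
  row 7: 0 empty cells -> FULL (clear)
Total rows cleared: 2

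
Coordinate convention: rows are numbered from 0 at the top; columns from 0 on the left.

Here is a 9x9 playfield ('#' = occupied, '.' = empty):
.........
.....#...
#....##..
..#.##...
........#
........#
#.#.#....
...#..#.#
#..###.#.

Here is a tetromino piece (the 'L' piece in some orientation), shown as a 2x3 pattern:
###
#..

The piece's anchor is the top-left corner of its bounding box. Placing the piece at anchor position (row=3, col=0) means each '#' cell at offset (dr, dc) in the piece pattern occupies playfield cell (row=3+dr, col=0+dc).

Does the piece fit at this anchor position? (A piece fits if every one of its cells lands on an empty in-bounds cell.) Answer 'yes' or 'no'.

Check each piece cell at anchor (3, 0):
  offset (0,0) -> (3,0): empty -> OK
  offset (0,1) -> (3,1): empty -> OK
  offset (0,2) -> (3,2): occupied ('#') -> FAIL
  offset (1,0) -> (4,0): empty -> OK
All cells valid: no

Answer: no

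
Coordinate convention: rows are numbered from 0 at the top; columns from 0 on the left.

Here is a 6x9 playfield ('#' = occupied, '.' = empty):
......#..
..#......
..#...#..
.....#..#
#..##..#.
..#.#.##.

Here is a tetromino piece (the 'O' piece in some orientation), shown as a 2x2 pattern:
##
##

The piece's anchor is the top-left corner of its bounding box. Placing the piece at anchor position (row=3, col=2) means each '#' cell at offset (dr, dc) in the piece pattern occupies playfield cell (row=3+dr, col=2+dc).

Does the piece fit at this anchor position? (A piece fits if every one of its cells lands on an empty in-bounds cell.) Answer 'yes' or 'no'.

Check each piece cell at anchor (3, 2):
  offset (0,0) -> (3,2): empty -> OK
  offset (0,1) -> (3,3): empty -> OK
  offset (1,0) -> (4,2): empty -> OK
  offset (1,1) -> (4,3): occupied ('#') -> FAIL
All cells valid: no

Answer: no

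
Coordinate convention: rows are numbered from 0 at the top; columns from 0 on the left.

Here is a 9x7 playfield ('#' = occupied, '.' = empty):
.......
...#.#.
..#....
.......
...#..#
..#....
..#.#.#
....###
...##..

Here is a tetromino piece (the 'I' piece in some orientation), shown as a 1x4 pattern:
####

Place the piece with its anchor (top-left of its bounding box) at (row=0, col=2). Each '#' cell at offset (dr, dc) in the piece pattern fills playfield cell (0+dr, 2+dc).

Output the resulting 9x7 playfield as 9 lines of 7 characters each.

Answer: ..####.
...#.#.
..#....
.......
...#..#
..#....
..#.#.#
....###
...##..

Derivation:
Fill (0+0,2+0) = (0,2)
Fill (0+0,2+1) = (0,3)
Fill (0+0,2+2) = (0,4)
Fill (0+0,2+3) = (0,5)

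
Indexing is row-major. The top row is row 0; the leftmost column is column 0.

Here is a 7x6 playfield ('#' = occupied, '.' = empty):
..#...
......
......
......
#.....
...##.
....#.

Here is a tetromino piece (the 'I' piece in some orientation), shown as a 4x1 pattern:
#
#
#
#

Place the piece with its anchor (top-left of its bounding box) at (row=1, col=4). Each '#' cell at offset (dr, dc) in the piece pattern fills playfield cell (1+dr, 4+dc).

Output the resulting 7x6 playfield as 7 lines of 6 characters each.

Answer: ..#...
....#.
....#.
....#.
#...#.
...##.
....#.

Derivation:
Fill (1+0,4+0) = (1,4)
Fill (1+1,4+0) = (2,4)
Fill (1+2,4+0) = (3,4)
Fill (1+3,4+0) = (4,4)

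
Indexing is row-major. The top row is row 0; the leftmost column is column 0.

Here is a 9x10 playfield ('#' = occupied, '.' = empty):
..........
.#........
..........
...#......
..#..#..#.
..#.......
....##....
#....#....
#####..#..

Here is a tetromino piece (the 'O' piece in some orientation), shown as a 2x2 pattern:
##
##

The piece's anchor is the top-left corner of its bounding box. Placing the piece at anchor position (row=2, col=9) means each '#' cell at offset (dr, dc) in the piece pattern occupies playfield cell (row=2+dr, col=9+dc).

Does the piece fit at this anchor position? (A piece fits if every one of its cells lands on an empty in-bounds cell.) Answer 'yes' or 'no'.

Check each piece cell at anchor (2, 9):
  offset (0,0) -> (2,9): empty -> OK
  offset (0,1) -> (2,10): out of bounds -> FAIL
  offset (1,0) -> (3,9): empty -> OK
  offset (1,1) -> (3,10): out of bounds -> FAIL
All cells valid: no

Answer: no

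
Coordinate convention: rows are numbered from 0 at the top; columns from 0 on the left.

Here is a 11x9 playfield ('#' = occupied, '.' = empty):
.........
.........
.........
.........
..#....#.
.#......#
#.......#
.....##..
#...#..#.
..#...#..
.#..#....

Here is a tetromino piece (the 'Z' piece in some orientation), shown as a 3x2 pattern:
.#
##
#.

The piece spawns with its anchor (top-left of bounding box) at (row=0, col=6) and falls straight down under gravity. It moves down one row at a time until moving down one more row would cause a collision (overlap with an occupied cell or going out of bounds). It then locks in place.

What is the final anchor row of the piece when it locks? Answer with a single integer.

Spawn at (row=0, col=6). Try each row:
  row 0: fits
  row 1: fits
  row 2: fits
  row 3: blocked -> lock at row 2

Answer: 2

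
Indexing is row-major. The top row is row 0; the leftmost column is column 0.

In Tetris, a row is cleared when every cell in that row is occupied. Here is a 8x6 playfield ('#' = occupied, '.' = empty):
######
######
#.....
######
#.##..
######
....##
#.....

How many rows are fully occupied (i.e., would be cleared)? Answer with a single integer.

Check each row:
  row 0: 0 empty cells -> FULL (clear)
  row 1: 0 empty cells -> FULL (clear)
  row 2: 5 empty cells -> not full
  row 3: 0 empty cells -> FULL (clear)
  row 4: 3 empty cells -> not full
  row 5: 0 empty cells -> FULL (clear)
  row 6: 4 empty cells -> not full
  row 7: 5 empty cells -> not full
Total rows cleared: 4

Answer: 4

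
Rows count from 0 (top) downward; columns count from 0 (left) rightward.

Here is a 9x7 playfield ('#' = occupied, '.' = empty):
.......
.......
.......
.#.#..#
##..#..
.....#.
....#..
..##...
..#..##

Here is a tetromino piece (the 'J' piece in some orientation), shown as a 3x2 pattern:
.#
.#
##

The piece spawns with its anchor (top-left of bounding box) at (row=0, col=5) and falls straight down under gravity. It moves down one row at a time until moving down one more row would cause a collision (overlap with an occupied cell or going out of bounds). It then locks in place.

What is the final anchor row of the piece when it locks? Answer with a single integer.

Answer: 0

Derivation:
Spawn at (row=0, col=5). Try each row:
  row 0: fits
  row 1: blocked -> lock at row 0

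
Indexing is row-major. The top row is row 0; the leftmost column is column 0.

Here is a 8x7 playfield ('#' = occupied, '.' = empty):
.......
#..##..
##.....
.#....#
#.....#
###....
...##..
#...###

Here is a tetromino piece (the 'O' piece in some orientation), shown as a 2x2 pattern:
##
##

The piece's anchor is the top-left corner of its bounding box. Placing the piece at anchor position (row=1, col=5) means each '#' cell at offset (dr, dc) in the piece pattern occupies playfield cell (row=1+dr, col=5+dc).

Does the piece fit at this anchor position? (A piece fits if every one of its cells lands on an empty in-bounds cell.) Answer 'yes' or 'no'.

Check each piece cell at anchor (1, 5):
  offset (0,0) -> (1,5): empty -> OK
  offset (0,1) -> (1,6): empty -> OK
  offset (1,0) -> (2,5): empty -> OK
  offset (1,1) -> (2,6): empty -> OK
All cells valid: yes

Answer: yes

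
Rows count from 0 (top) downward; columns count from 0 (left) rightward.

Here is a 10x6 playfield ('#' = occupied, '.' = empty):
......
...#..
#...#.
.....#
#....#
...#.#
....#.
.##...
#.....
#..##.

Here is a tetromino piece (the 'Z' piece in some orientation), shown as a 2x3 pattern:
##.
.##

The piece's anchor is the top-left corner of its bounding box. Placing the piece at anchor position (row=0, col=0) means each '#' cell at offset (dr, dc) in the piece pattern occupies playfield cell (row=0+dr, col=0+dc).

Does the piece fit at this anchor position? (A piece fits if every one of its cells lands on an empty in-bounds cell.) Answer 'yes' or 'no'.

Answer: yes

Derivation:
Check each piece cell at anchor (0, 0):
  offset (0,0) -> (0,0): empty -> OK
  offset (0,1) -> (0,1): empty -> OK
  offset (1,1) -> (1,1): empty -> OK
  offset (1,2) -> (1,2): empty -> OK
All cells valid: yes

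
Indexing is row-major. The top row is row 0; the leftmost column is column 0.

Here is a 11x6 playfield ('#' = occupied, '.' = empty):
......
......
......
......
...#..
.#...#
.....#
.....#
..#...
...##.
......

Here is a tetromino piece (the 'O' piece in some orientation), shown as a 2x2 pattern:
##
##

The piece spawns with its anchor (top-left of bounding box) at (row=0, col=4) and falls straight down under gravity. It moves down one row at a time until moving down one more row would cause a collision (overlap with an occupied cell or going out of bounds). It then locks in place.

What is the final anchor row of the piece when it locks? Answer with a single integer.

Spawn at (row=0, col=4). Try each row:
  row 0: fits
  row 1: fits
  row 2: fits
  row 3: fits
  row 4: blocked -> lock at row 3

Answer: 3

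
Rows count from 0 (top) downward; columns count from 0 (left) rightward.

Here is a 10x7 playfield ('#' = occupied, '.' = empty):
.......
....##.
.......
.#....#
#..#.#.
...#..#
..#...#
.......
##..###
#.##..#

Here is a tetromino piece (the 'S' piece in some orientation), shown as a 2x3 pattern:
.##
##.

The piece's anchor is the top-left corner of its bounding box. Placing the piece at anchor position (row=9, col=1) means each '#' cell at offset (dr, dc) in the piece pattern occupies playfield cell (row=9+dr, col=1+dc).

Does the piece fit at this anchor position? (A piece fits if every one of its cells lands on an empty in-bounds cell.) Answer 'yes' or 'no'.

Answer: no

Derivation:
Check each piece cell at anchor (9, 1):
  offset (0,1) -> (9,2): occupied ('#') -> FAIL
  offset (0,2) -> (9,3): occupied ('#') -> FAIL
  offset (1,0) -> (10,1): out of bounds -> FAIL
  offset (1,1) -> (10,2): out of bounds -> FAIL
All cells valid: no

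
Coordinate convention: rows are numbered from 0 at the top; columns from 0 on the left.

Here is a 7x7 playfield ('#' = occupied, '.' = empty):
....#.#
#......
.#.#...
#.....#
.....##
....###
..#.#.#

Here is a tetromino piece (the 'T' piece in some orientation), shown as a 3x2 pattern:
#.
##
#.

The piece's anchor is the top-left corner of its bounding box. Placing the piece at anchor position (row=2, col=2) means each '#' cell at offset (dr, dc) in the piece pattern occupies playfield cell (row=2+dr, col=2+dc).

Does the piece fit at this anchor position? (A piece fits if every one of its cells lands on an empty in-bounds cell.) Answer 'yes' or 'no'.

Answer: yes

Derivation:
Check each piece cell at anchor (2, 2):
  offset (0,0) -> (2,2): empty -> OK
  offset (1,0) -> (3,2): empty -> OK
  offset (1,1) -> (3,3): empty -> OK
  offset (2,0) -> (4,2): empty -> OK
All cells valid: yes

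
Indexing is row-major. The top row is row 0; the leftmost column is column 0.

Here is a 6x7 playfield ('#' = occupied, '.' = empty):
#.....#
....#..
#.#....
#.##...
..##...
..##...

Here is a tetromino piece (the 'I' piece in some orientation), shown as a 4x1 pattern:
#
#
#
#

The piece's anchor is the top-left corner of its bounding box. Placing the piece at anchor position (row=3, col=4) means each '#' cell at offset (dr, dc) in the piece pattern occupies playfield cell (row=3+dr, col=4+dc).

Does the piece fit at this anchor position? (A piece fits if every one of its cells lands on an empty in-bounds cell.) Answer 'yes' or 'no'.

Answer: no

Derivation:
Check each piece cell at anchor (3, 4):
  offset (0,0) -> (3,4): empty -> OK
  offset (1,0) -> (4,4): empty -> OK
  offset (2,0) -> (5,4): empty -> OK
  offset (3,0) -> (6,4): out of bounds -> FAIL
All cells valid: no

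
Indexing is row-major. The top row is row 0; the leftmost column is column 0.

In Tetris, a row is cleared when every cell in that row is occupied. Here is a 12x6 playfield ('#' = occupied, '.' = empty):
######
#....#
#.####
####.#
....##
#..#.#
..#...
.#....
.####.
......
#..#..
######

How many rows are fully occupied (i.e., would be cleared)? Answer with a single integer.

Check each row:
  row 0: 0 empty cells -> FULL (clear)
  row 1: 4 empty cells -> not full
  row 2: 1 empty cell -> not full
  row 3: 1 empty cell -> not full
  row 4: 4 empty cells -> not full
  row 5: 3 empty cells -> not full
  row 6: 5 empty cells -> not full
  row 7: 5 empty cells -> not full
  row 8: 2 empty cells -> not full
  row 9: 6 empty cells -> not full
  row 10: 4 empty cells -> not full
  row 11: 0 empty cells -> FULL (clear)
Total rows cleared: 2

Answer: 2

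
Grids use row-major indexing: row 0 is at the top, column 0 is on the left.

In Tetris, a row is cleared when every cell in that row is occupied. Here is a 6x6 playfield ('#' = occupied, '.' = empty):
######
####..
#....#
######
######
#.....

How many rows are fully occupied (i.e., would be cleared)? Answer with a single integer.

Answer: 3

Derivation:
Check each row:
  row 0: 0 empty cells -> FULL (clear)
  row 1: 2 empty cells -> not full
  row 2: 4 empty cells -> not full
  row 3: 0 empty cells -> FULL (clear)
  row 4: 0 empty cells -> FULL (clear)
  row 5: 5 empty cells -> not full
Total rows cleared: 3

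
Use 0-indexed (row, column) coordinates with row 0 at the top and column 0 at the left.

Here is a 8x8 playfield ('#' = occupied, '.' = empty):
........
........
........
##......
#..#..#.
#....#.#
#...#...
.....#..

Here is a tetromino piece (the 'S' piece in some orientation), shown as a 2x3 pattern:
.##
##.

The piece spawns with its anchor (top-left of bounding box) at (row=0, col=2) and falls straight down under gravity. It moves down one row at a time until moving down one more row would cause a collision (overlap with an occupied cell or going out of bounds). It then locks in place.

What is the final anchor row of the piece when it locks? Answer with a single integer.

Spawn at (row=0, col=2). Try each row:
  row 0: fits
  row 1: fits
  row 2: fits
  row 3: blocked -> lock at row 2

Answer: 2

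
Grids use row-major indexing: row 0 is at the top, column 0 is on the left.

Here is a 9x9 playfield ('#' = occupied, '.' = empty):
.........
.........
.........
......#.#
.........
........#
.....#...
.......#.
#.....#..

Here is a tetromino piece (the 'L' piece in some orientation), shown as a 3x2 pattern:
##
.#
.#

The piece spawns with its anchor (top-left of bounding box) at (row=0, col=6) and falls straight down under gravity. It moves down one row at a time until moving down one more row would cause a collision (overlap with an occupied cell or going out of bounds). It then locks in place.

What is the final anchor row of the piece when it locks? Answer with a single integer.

Answer: 2

Derivation:
Spawn at (row=0, col=6). Try each row:
  row 0: fits
  row 1: fits
  row 2: fits
  row 3: blocked -> lock at row 2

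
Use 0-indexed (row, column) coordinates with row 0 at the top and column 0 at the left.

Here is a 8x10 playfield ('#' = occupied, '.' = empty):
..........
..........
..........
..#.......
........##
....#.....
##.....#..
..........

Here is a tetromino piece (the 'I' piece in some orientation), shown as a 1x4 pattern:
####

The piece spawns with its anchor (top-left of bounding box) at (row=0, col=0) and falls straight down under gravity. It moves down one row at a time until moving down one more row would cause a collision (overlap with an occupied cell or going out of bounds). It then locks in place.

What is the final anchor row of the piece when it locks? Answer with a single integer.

Spawn at (row=0, col=0). Try each row:
  row 0: fits
  row 1: fits
  row 2: fits
  row 3: blocked -> lock at row 2

Answer: 2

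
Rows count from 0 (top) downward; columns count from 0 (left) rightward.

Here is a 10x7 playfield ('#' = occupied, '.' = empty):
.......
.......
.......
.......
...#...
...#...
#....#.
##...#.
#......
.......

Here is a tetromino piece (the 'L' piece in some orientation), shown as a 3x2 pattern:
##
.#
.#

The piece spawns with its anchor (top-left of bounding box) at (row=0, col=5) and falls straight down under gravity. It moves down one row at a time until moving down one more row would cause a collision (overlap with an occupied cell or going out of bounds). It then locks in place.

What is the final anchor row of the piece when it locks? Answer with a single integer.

Answer: 5

Derivation:
Spawn at (row=0, col=5). Try each row:
  row 0: fits
  row 1: fits
  row 2: fits
  row 3: fits
  row 4: fits
  row 5: fits
  row 6: blocked -> lock at row 5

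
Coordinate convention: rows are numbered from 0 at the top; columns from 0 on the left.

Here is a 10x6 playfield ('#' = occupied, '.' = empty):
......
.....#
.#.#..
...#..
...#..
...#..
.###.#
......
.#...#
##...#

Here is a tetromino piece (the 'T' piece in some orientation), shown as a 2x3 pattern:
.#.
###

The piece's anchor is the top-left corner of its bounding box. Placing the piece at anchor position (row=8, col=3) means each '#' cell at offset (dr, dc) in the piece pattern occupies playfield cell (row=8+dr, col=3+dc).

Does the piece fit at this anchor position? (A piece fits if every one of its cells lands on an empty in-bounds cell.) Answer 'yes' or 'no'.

Answer: no

Derivation:
Check each piece cell at anchor (8, 3):
  offset (0,1) -> (8,4): empty -> OK
  offset (1,0) -> (9,3): empty -> OK
  offset (1,1) -> (9,4): empty -> OK
  offset (1,2) -> (9,5): occupied ('#') -> FAIL
All cells valid: no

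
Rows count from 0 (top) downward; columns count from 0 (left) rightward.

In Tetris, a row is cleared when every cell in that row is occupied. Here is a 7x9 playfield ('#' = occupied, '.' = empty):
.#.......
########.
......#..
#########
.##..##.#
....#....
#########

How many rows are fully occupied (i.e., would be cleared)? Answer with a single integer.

Answer: 2

Derivation:
Check each row:
  row 0: 8 empty cells -> not full
  row 1: 1 empty cell -> not full
  row 2: 8 empty cells -> not full
  row 3: 0 empty cells -> FULL (clear)
  row 4: 4 empty cells -> not full
  row 5: 8 empty cells -> not full
  row 6: 0 empty cells -> FULL (clear)
Total rows cleared: 2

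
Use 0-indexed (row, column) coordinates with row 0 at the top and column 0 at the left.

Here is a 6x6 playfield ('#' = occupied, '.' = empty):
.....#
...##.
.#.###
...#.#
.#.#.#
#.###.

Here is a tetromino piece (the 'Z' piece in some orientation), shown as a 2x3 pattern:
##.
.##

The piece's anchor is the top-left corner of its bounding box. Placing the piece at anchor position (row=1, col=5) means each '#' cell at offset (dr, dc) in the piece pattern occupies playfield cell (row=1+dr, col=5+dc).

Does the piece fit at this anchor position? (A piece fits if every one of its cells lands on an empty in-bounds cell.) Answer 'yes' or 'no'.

Check each piece cell at anchor (1, 5):
  offset (0,0) -> (1,5): empty -> OK
  offset (0,1) -> (1,6): out of bounds -> FAIL
  offset (1,1) -> (2,6): out of bounds -> FAIL
  offset (1,2) -> (2,7): out of bounds -> FAIL
All cells valid: no

Answer: no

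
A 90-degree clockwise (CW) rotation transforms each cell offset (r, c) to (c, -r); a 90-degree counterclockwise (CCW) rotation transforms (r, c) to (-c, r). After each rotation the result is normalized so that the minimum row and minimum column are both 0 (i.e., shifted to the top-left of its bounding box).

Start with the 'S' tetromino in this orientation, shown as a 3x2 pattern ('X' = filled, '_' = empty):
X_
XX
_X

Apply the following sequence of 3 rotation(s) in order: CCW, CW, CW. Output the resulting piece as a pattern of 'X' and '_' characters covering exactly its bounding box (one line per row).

Answer: _XX
XX_

Derivation:
Start:
X_
XX
_X
After rotation 1 (CCW):
_XX
XX_
After rotation 2 (CW):
X_
XX
_X
After rotation 3 (CW):
_XX
XX_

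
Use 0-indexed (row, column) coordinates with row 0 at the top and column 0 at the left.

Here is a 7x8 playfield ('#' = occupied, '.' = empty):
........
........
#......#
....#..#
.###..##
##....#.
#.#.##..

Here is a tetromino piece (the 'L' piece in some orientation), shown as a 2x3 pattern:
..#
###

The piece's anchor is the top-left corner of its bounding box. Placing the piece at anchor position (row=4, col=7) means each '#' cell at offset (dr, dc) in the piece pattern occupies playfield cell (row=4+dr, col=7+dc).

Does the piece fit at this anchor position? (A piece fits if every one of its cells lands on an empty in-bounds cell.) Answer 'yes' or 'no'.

Check each piece cell at anchor (4, 7):
  offset (0,2) -> (4,9): out of bounds -> FAIL
  offset (1,0) -> (5,7): empty -> OK
  offset (1,1) -> (5,8): out of bounds -> FAIL
  offset (1,2) -> (5,9): out of bounds -> FAIL
All cells valid: no

Answer: no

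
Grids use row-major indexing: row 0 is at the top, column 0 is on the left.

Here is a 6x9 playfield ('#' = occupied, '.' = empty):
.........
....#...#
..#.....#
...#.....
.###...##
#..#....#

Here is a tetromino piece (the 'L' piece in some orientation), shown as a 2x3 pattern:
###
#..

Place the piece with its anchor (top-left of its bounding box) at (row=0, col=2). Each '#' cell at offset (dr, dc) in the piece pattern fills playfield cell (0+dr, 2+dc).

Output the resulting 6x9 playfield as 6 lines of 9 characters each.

Fill (0+0,2+0) = (0,2)
Fill (0+0,2+1) = (0,3)
Fill (0+0,2+2) = (0,4)
Fill (0+1,2+0) = (1,2)

Answer: ..###....
..#.#...#
..#.....#
...#.....
.###...##
#..#....#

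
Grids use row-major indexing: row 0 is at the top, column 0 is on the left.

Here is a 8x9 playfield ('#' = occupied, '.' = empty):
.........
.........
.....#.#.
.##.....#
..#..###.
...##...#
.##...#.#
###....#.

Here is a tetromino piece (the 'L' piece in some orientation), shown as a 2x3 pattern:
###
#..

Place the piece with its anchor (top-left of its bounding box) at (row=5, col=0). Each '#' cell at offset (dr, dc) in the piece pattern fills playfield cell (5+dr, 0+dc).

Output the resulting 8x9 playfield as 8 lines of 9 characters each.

Answer: .........
.........
.....#.#.
.##.....#
..#..###.
#####...#
###...#.#
###....#.

Derivation:
Fill (5+0,0+0) = (5,0)
Fill (5+0,0+1) = (5,1)
Fill (5+0,0+2) = (5,2)
Fill (5+1,0+0) = (6,0)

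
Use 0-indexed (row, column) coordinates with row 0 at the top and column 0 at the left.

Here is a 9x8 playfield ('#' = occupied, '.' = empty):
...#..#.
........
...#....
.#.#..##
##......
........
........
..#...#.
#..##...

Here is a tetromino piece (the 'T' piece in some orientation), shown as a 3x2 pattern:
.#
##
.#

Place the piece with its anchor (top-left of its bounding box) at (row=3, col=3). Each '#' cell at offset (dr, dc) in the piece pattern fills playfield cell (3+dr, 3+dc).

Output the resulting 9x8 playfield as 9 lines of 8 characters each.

Answer: ...#..#.
........
...#....
.#.##.##
##.##...
....#...
........
..#...#.
#..##...

Derivation:
Fill (3+0,3+1) = (3,4)
Fill (3+1,3+0) = (4,3)
Fill (3+1,3+1) = (4,4)
Fill (3+2,3+1) = (5,4)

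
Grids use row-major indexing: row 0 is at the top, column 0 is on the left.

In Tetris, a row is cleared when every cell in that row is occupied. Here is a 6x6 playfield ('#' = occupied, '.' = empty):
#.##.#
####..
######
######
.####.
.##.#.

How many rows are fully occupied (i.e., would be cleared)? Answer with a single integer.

Answer: 2

Derivation:
Check each row:
  row 0: 2 empty cells -> not full
  row 1: 2 empty cells -> not full
  row 2: 0 empty cells -> FULL (clear)
  row 3: 0 empty cells -> FULL (clear)
  row 4: 2 empty cells -> not full
  row 5: 3 empty cells -> not full
Total rows cleared: 2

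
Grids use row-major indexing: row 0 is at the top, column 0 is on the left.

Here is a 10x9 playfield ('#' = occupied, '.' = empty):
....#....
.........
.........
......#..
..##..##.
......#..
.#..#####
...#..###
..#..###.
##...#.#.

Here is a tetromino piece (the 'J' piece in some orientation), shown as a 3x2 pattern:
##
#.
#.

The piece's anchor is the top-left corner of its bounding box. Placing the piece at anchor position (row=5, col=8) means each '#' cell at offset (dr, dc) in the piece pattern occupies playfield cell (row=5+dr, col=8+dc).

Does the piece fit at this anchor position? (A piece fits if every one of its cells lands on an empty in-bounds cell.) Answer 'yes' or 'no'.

Answer: no

Derivation:
Check each piece cell at anchor (5, 8):
  offset (0,0) -> (5,8): empty -> OK
  offset (0,1) -> (5,9): out of bounds -> FAIL
  offset (1,0) -> (6,8): occupied ('#') -> FAIL
  offset (2,0) -> (7,8): occupied ('#') -> FAIL
All cells valid: no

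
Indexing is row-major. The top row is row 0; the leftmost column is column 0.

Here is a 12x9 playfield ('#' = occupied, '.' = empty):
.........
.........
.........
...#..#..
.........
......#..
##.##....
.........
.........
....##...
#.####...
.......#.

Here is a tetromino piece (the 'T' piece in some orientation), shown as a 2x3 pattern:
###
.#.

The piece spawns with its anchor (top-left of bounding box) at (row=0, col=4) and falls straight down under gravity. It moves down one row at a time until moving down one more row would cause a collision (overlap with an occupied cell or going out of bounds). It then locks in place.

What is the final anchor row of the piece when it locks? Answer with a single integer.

Spawn at (row=0, col=4). Try each row:
  row 0: fits
  row 1: fits
  row 2: fits
  row 3: blocked -> lock at row 2

Answer: 2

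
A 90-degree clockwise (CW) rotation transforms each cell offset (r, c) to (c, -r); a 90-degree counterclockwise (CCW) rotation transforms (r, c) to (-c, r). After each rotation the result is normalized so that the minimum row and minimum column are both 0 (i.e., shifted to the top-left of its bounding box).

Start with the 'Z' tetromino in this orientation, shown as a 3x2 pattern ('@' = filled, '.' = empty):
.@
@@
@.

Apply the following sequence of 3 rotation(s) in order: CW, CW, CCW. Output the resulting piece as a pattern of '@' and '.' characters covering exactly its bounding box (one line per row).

Answer: @@.
.@@

Derivation:
Start:
.@
@@
@.
After rotation 1 (CW):
@@.
.@@
After rotation 2 (CW):
.@
@@
@.
After rotation 3 (CCW):
@@.
.@@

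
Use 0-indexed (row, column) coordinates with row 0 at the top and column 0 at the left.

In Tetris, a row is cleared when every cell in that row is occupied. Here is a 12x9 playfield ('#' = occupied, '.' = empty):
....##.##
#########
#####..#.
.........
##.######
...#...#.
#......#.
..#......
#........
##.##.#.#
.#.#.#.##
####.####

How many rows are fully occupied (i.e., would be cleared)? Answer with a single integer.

Check each row:
  row 0: 5 empty cells -> not full
  row 1: 0 empty cells -> FULL (clear)
  row 2: 3 empty cells -> not full
  row 3: 9 empty cells -> not full
  row 4: 1 empty cell -> not full
  row 5: 7 empty cells -> not full
  row 6: 7 empty cells -> not full
  row 7: 8 empty cells -> not full
  row 8: 8 empty cells -> not full
  row 9: 3 empty cells -> not full
  row 10: 4 empty cells -> not full
  row 11: 1 empty cell -> not full
Total rows cleared: 1

Answer: 1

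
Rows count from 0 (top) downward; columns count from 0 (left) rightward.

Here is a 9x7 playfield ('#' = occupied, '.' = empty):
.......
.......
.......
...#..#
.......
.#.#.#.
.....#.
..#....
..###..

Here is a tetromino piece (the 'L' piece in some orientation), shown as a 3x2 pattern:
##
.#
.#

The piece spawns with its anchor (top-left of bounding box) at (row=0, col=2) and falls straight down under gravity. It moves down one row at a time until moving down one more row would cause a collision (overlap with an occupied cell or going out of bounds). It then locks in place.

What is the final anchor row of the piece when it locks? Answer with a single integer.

Answer: 0

Derivation:
Spawn at (row=0, col=2). Try each row:
  row 0: fits
  row 1: blocked -> lock at row 0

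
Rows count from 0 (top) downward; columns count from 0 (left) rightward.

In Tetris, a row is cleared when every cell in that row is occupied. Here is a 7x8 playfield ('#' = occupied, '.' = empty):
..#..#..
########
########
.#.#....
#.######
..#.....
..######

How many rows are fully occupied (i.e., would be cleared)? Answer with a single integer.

Answer: 2

Derivation:
Check each row:
  row 0: 6 empty cells -> not full
  row 1: 0 empty cells -> FULL (clear)
  row 2: 0 empty cells -> FULL (clear)
  row 3: 6 empty cells -> not full
  row 4: 1 empty cell -> not full
  row 5: 7 empty cells -> not full
  row 6: 2 empty cells -> not full
Total rows cleared: 2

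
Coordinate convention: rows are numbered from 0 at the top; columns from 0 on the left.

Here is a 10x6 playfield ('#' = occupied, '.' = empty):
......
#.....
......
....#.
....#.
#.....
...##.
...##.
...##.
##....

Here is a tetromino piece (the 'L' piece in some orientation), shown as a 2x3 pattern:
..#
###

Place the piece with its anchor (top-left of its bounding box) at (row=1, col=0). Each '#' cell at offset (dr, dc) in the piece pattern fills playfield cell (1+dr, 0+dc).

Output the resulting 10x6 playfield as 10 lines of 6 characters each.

Fill (1+0,0+2) = (1,2)
Fill (1+1,0+0) = (2,0)
Fill (1+1,0+1) = (2,1)
Fill (1+1,0+2) = (2,2)

Answer: ......
#.#...
###...
....#.
....#.
#.....
...##.
...##.
...##.
##....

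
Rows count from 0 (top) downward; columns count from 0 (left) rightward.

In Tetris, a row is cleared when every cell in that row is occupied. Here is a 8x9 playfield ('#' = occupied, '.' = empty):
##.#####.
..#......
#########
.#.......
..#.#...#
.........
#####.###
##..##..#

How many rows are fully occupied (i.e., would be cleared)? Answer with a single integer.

Answer: 1

Derivation:
Check each row:
  row 0: 2 empty cells -> not full
  row 1: 8 empty cells -> not full
  row 2: 0 empty cells -> FULL (clear)
  row 3: 8 empty cells -> not full
  row 4: 6 empty cells -> not full
  row 5: 9 empty cells -> not full
  row 6: 1 empty cell -> not full
  row 7: 4 empty cells -> not full
Total rows cleared: 1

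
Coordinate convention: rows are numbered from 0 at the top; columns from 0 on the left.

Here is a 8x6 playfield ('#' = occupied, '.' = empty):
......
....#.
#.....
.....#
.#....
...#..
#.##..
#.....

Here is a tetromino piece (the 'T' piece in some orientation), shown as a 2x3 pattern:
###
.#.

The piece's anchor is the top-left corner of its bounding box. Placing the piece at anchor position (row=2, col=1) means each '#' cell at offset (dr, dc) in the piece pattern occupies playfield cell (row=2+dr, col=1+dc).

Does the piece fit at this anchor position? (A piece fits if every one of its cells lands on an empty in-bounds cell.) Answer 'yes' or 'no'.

Check each piece cell at anchor (2, 1):
  offset (0,0) -> (2,1): empty -> OK
  offset (0,1) -> (2,2): empty -> OK
  offset (0,2) -> (2,3): empty -> OK
  offset (1,1) -> (3,2): empty -> OK
All cells valid: yes

Answer: yes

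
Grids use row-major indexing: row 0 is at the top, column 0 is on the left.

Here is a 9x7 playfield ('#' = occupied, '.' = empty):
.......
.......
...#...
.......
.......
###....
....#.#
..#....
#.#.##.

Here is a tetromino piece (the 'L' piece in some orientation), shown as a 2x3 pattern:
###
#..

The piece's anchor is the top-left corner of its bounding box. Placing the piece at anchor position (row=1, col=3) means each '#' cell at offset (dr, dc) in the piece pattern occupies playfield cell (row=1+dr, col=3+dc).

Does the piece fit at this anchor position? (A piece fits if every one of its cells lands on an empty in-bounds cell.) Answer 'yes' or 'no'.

Check each piece cell at anchor (1, 3):
  offset (0,0) -> (1,3): empty -> OK
  offset (0,1) -> (1,4): empty -> OK
  offset (0,2) -> (1,5): empty -> OK
  offset (1,0) -> (2,3): occupied ('#') -> FAIL
All cells valid: no

Answer: no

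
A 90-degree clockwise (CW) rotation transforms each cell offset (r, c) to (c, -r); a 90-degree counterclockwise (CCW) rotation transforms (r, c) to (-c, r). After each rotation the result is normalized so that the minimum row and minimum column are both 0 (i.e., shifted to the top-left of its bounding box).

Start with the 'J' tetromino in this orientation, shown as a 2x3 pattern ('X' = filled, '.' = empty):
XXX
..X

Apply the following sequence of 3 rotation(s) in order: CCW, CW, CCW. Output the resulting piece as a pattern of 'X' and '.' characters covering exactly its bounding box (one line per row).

Answer: XX
X.
X.

Derivation:
Start:
XXX
..X
After rotation 1 (CCW):
XX
X.
X.
After rotation 2 (CW):
XXX
..X
After rotation 3 (CCW):
XX
X.
X.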